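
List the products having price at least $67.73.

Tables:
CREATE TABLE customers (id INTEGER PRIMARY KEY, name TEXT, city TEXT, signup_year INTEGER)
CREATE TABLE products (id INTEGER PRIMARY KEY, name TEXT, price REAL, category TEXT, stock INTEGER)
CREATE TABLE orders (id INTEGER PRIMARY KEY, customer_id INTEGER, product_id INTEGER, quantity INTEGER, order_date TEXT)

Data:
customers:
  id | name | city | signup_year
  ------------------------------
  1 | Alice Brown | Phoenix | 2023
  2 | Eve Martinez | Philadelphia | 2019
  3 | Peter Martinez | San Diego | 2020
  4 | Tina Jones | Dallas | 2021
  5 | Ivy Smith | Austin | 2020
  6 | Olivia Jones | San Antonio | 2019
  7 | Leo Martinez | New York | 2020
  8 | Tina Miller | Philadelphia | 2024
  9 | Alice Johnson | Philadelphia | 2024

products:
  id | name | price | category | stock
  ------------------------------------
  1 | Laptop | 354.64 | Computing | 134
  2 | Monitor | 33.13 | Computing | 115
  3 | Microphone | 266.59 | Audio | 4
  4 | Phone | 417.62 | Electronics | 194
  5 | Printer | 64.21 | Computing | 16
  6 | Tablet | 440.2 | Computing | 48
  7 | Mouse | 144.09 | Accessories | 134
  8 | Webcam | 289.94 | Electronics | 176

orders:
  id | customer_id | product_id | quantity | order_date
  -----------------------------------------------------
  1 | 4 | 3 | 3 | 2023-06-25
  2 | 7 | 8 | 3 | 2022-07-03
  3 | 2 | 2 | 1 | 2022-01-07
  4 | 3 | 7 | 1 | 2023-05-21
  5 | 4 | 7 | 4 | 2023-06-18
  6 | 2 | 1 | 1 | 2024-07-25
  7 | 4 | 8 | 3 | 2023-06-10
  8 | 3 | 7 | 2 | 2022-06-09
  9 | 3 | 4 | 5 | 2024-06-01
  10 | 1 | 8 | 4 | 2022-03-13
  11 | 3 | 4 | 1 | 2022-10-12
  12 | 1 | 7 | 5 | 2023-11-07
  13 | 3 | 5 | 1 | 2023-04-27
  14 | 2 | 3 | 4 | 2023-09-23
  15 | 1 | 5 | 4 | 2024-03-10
SELECT name, price FROM products WHERE price >= 67.73

Execution result:
name | price
Laptop | 354.64
Microphone | 266.59
Phone | 417.62
Tablet | 440.20
Mouse | 144.09
Webcam | 289.94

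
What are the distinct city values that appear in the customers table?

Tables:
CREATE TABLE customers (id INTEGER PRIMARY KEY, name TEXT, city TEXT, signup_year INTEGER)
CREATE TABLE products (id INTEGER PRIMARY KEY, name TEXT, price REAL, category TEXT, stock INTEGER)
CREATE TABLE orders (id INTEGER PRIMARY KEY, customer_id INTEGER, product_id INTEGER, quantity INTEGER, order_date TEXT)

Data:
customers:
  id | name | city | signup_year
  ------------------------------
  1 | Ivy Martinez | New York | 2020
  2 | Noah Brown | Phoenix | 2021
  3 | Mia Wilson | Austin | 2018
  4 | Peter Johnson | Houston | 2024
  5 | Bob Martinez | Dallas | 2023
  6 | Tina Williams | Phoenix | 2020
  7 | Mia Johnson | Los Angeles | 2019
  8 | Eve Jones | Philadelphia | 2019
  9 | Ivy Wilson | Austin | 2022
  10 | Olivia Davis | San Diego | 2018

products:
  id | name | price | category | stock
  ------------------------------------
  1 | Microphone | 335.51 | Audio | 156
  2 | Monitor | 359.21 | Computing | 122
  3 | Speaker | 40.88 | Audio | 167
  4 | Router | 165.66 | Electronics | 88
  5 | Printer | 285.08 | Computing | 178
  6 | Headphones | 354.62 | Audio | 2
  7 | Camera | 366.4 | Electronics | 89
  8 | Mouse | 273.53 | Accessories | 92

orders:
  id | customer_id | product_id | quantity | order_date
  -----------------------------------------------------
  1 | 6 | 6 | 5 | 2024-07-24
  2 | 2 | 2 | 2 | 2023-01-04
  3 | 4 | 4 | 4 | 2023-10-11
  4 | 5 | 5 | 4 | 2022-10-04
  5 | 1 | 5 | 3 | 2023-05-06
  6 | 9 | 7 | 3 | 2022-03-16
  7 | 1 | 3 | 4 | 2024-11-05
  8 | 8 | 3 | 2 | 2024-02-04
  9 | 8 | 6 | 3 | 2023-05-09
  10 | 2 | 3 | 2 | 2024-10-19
SELECT DISTINCT city FROM customers

Execution result:
city
New York
Phoenix
Austin
Houston
Dallas
Los Angeles
Philadelphia
San Diego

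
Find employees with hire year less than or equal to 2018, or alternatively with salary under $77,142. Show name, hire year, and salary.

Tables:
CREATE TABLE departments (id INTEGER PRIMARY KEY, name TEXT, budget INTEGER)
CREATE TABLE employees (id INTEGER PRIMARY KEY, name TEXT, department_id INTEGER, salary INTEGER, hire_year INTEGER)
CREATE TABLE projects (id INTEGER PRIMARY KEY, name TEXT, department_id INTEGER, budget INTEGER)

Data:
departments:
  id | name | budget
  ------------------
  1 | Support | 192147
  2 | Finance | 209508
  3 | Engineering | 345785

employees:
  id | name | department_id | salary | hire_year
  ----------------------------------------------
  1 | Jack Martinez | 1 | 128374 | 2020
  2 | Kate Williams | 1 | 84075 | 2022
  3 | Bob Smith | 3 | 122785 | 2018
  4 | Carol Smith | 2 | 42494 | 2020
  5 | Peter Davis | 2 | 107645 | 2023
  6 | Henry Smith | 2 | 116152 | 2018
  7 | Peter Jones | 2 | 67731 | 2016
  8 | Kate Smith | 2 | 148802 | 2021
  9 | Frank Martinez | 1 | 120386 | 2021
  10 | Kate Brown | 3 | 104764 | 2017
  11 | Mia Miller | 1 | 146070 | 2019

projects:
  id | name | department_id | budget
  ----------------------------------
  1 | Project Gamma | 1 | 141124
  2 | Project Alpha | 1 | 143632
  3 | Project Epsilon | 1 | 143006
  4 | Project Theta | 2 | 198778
SELECT name, hire_year, salary FROM employees WHERE hire_year <= 2018 OR salary < 77142

Execution result:
name | hire_year | salary
Bob Smith | 2018 | 122785
Carol Smith | 2020 | 42494
Henry Smith | 2018 | 116152
Peter Jones | 2016 | 67731
Kate Brown | 2017 | 104764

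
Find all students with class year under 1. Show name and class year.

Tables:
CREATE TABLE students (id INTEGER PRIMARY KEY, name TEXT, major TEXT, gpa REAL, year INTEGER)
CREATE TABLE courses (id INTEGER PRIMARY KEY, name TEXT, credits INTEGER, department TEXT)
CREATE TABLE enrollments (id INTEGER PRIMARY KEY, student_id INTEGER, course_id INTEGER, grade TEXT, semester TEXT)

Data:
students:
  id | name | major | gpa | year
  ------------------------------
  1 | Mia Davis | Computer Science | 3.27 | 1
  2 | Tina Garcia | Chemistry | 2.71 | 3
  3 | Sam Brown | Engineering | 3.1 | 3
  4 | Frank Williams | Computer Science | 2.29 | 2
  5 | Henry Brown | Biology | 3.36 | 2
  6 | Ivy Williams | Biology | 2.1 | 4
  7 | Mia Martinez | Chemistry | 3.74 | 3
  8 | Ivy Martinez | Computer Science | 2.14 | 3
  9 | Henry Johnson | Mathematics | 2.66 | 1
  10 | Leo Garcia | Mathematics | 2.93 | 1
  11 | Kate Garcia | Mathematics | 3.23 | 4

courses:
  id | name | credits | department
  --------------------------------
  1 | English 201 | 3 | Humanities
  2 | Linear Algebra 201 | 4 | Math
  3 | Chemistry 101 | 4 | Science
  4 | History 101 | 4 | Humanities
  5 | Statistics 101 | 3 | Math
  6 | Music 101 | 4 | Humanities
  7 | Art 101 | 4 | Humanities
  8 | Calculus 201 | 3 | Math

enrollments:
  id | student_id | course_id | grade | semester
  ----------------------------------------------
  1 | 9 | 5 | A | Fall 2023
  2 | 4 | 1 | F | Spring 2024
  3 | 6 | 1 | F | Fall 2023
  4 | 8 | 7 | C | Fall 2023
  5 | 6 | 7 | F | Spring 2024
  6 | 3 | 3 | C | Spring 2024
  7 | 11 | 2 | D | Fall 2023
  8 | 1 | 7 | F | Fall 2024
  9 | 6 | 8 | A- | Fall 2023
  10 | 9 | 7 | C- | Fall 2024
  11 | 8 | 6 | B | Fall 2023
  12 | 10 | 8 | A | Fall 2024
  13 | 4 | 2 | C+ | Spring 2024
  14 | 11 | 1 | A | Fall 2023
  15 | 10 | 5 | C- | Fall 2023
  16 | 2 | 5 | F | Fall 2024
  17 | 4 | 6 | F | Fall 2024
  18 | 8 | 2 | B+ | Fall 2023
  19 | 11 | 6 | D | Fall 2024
SELECT name, year FROM students WHERE year < 1

Execution result:
(no rows)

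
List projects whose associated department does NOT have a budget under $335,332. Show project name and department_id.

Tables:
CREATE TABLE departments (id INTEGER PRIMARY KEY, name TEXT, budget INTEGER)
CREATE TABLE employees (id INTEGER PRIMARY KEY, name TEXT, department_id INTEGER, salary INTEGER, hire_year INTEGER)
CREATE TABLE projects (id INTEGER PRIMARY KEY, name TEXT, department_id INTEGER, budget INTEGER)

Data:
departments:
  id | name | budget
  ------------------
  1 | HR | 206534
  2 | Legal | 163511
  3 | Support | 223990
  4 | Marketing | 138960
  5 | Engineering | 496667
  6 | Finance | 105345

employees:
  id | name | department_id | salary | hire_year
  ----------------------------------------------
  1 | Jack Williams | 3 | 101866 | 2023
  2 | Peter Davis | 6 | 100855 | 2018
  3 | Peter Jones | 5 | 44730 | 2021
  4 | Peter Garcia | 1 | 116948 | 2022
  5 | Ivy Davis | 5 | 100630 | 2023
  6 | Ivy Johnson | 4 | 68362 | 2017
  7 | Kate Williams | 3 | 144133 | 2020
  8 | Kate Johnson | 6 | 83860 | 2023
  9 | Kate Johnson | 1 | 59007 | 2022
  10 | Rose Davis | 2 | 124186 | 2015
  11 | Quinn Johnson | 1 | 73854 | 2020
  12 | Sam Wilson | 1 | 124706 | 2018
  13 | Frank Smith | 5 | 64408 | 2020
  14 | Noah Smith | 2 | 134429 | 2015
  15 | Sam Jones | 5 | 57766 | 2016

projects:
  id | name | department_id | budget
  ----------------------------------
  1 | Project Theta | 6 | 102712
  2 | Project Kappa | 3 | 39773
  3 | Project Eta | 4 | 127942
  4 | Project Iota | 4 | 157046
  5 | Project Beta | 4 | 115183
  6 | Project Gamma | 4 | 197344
SELECT name, department_id FROM projects WHERE department_id NOT IN (SELECT id FROM departments WHERE budget < 335332)

Execution result:
(no rows)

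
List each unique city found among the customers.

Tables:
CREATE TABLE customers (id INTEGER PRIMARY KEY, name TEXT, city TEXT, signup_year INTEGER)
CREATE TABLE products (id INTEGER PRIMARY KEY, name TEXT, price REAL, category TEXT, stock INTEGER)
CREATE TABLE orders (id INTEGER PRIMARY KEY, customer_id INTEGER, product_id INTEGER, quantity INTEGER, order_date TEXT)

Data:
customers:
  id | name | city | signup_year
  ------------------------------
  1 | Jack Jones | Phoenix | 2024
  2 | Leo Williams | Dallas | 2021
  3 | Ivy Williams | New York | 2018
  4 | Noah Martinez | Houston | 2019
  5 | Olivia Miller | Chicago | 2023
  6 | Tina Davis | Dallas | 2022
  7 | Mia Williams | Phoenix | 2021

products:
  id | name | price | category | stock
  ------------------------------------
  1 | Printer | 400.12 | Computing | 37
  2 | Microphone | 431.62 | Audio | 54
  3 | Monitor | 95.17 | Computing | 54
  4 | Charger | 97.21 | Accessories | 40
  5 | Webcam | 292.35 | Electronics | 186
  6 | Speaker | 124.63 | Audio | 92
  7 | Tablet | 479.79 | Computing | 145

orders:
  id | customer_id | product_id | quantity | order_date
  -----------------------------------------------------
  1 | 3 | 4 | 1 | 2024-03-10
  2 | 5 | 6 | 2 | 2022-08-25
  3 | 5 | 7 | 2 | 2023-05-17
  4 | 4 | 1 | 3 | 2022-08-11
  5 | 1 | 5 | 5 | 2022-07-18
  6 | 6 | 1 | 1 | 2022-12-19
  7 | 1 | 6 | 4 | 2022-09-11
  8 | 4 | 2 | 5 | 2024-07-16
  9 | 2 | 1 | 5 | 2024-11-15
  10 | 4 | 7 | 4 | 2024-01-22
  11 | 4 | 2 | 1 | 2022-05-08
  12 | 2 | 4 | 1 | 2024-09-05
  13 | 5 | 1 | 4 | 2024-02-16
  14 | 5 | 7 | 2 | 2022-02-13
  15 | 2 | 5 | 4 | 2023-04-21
SELECT DISTINCT city FROM customers

Execution result:
city
Phoenix
Dallas
New York
Houston
Chicago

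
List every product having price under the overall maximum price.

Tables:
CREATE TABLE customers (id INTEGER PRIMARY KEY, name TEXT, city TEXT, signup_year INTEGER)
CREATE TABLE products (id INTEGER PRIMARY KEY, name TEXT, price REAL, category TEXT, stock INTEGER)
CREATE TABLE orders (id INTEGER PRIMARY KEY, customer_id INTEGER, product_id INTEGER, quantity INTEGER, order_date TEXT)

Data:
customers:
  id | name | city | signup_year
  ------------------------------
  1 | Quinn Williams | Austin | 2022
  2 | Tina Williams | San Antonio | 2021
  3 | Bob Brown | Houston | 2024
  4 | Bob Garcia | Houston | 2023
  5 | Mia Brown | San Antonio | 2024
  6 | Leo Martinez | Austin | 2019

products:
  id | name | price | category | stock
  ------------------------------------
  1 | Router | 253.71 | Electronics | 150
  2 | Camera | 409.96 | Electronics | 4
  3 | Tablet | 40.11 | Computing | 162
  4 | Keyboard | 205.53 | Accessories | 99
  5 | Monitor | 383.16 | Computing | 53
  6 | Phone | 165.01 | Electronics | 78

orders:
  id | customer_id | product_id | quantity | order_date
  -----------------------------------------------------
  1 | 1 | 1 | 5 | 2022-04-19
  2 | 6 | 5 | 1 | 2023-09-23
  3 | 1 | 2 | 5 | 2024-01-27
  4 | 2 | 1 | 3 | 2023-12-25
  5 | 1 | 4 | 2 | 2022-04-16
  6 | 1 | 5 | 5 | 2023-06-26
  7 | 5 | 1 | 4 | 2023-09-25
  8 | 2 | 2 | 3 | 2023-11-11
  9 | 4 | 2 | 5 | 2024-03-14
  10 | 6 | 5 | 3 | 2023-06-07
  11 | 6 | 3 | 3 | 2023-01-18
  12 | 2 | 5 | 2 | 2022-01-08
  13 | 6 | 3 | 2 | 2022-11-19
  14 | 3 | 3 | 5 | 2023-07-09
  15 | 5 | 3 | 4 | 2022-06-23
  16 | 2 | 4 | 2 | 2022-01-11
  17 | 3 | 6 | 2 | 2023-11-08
SELECT name, price FROM products WHERE price < (SELECT MAX(price) FROM products)

Execution result:
name | price
Router | 253.71
Tablet | 40.11
Keyboard | 205.53
Monitor | 383.16
Phone | 165.01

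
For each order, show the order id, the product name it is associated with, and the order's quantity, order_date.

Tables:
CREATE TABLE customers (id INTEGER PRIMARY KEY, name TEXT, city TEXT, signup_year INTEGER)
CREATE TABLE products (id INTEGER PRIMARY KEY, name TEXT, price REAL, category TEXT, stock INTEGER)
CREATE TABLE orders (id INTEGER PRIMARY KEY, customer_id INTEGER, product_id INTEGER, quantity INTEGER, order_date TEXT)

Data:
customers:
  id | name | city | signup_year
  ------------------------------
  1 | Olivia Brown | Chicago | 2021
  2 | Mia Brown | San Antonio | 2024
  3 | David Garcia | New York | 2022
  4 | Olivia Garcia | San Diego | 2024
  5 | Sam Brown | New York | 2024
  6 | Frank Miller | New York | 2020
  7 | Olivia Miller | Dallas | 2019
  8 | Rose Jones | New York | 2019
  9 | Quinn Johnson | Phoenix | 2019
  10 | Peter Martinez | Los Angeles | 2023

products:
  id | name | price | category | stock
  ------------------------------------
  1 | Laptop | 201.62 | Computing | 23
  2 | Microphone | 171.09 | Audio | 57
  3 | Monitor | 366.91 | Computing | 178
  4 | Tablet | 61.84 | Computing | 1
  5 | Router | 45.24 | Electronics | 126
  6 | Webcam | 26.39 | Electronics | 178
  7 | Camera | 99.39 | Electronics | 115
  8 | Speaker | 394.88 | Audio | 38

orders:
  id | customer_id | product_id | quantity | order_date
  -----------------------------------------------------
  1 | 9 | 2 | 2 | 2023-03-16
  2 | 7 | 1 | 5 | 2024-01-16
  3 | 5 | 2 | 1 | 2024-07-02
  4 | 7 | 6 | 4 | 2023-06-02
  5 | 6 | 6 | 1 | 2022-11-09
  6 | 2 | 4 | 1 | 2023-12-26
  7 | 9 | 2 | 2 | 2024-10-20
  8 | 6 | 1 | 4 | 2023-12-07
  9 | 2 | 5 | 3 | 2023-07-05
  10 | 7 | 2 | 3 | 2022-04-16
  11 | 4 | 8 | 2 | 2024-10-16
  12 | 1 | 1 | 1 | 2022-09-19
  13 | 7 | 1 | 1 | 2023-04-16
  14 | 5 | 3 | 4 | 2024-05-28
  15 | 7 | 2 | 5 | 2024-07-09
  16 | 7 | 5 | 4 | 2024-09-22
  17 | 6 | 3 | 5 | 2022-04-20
SELECT c.id, p.name AS product, c.quantity, c.order_date FROM orders c JOIN products p ON c.product_id = p.id

Execution result:
id | product | quantity | order_date
1 | Microphone | 2 | 2023-03-16
2 | Laptop | 5 | 2024-01-16
3 | Microphone | 1 | 2024-07-02
4 | Webcam | 4 | 2023-06-02
5 | Webcam | 1 | 2022-11-09
6 | Tablet | 1 | 2023-12-26
7 | Microphone | 2 | 2024-10-20
8 | Laptop | 4 | 2023-12-07
9 | Router | 3 | 2023-07-05
10 | Microphone | 3 | 2022-04-16
11 | Speaker | 2 | 2024-10-16
12 | Laptop | 1 | 2022-09-19
13 | Laptop | 1 | 2023-04-16
14 | Monitor | 4 | 2024-05-28
15 | Microphone | 5 | 2024-07-09
16 | Router | 4 | 2024-09-22
17 | Monitor | 5 | 2022-04-20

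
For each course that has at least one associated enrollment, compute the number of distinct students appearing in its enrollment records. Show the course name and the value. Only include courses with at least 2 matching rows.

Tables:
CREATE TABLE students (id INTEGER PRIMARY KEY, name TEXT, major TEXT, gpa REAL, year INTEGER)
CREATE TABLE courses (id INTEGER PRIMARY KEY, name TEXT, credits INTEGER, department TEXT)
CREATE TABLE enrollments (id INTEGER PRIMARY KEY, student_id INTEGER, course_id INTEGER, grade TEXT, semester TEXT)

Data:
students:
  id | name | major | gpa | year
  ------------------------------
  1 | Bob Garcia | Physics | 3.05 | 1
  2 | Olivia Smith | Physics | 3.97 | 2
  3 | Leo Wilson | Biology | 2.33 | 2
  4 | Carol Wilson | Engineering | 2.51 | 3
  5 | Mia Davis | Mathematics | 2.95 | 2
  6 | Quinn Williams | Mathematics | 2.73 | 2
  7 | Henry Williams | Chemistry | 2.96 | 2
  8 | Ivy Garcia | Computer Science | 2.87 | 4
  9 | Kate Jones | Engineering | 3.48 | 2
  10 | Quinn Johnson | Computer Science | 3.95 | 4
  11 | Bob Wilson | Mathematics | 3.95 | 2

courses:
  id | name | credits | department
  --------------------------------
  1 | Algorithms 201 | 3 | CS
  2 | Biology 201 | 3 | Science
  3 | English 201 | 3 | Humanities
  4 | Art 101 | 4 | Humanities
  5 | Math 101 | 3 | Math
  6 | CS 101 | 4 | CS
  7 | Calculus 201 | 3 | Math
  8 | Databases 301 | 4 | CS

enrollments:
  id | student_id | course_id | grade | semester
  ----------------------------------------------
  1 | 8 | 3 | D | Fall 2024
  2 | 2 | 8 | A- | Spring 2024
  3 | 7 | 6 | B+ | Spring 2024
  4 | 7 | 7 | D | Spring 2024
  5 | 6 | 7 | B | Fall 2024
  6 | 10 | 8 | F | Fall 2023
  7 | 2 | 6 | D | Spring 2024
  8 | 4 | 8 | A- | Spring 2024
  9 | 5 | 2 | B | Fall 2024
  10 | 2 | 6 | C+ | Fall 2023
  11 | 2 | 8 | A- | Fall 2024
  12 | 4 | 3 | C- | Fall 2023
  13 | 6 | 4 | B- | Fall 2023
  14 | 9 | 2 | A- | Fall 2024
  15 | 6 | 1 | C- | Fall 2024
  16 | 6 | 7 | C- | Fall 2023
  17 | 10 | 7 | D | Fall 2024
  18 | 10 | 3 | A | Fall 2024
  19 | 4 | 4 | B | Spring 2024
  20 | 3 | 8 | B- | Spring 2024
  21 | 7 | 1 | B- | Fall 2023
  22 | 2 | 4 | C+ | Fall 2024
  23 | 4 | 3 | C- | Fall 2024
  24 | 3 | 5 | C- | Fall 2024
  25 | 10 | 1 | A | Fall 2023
SELECT p.name, COUNT(DISTINCT c.student_id) AS distinct_student_count FROM enrollments c JOIN courses p ON c.course_id = p.id GROUP BY p.id, p.name HAVING COUNT(*) >= 2

Execution result:
name | distinct_student_count
Algorithms 201 | 3
Biology 201 | 2
English 201 | 3
Art 101 | 3
CS 101 | 2
Calculus 201 | 3
Databases 301 | 4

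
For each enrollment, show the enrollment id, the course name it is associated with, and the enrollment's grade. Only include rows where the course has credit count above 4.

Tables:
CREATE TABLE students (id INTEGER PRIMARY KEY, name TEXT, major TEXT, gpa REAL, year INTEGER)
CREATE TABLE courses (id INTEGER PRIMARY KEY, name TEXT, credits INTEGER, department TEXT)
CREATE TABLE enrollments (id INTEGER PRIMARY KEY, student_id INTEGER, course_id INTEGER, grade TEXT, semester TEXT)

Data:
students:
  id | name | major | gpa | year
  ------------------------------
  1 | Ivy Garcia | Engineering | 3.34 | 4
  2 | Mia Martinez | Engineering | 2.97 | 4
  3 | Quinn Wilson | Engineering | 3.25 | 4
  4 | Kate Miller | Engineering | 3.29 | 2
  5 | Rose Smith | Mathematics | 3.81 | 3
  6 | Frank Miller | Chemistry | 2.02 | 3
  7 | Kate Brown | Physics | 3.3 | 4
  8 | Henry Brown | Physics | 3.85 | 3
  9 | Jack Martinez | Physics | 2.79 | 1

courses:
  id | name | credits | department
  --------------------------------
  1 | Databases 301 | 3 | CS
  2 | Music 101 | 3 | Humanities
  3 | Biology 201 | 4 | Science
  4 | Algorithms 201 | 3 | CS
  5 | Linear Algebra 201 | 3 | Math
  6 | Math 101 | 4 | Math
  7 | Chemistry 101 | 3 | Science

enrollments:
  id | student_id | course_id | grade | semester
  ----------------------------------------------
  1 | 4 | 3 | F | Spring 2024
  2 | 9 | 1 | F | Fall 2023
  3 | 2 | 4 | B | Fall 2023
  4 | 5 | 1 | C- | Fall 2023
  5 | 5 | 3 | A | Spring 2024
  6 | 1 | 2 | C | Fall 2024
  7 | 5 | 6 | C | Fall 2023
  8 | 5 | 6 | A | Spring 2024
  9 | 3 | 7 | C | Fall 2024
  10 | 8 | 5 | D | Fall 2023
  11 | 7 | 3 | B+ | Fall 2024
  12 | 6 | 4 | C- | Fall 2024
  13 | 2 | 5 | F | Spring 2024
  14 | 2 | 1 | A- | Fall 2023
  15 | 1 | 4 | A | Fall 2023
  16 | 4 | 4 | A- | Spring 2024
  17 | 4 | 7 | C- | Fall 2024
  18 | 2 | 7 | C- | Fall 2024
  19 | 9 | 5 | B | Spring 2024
SELECT c.id, p.name AS course, c.grade FROM enrollments c JOIN courses p ON c.course_id = p.id WHERE p.credits > 4

Execution result:
(no rows)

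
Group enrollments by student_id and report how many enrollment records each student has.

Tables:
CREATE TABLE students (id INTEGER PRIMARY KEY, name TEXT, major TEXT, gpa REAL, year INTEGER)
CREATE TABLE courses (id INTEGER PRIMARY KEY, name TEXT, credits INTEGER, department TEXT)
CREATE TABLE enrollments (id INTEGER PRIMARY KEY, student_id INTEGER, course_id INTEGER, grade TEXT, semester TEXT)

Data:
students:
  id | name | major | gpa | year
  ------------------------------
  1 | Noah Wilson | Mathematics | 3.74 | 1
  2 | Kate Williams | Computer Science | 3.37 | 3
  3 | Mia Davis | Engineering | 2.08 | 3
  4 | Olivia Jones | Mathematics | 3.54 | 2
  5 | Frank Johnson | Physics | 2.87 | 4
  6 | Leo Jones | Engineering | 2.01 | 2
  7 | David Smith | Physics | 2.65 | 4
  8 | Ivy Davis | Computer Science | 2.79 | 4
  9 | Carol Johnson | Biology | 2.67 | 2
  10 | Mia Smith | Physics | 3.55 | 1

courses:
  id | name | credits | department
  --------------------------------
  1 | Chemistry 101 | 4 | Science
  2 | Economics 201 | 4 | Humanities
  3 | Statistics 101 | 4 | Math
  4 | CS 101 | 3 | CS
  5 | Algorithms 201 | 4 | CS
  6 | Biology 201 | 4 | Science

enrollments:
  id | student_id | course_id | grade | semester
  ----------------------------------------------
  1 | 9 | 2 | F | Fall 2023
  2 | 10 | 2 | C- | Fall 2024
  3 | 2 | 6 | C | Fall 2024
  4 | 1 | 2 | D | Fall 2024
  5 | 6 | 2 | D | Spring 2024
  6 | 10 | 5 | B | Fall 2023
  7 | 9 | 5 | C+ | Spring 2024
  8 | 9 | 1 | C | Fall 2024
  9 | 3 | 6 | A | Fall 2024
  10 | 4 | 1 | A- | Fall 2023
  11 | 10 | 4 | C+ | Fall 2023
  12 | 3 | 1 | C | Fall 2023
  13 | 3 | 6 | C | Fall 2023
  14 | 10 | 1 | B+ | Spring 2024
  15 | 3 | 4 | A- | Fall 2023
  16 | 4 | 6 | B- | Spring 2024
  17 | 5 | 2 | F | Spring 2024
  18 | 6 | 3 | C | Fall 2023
SELECT student_id, COUNT(*) AS enrollment_count FROM enrollments GROUP BY student_id

Execution result:
student_id | enrollment_count
1 | 1
2 | 1
3 | 4
4 | 2
5 | 1
6 | 2
9 | 3
10 | 4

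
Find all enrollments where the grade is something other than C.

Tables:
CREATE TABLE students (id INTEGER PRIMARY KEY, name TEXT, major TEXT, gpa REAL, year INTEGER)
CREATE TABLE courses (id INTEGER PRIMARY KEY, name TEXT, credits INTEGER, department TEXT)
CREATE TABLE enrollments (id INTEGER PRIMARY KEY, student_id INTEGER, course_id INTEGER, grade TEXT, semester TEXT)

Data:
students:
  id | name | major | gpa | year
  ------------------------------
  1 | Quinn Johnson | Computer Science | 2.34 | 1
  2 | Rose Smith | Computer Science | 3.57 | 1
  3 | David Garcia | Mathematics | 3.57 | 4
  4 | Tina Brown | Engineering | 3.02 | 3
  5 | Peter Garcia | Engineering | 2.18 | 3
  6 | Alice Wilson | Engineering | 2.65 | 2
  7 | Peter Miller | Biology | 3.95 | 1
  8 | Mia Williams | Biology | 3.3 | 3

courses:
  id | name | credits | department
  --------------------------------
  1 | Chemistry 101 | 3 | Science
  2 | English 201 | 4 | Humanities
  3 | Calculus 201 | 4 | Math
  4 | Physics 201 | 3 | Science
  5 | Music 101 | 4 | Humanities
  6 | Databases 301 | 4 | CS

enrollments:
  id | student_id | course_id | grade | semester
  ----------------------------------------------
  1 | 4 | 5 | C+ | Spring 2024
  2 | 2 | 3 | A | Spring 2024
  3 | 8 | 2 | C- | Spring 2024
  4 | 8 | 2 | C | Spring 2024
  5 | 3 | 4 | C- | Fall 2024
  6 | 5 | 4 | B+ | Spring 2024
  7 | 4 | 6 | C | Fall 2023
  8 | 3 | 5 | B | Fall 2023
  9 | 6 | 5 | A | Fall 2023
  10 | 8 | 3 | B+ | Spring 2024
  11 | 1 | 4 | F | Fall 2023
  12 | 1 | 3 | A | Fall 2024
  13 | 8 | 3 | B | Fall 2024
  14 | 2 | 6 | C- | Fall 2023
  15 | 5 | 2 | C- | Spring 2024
SELECT id, grade FROM enrollments WHERE grade <> 'C'

Execution result:
id | grade
1 | C+
2 | A
3 | C-
5 | C-
6 | B+
8 | B
9 | A
10 | B+
11 | F
12 | A
13 | B
14 | C-
15 | C-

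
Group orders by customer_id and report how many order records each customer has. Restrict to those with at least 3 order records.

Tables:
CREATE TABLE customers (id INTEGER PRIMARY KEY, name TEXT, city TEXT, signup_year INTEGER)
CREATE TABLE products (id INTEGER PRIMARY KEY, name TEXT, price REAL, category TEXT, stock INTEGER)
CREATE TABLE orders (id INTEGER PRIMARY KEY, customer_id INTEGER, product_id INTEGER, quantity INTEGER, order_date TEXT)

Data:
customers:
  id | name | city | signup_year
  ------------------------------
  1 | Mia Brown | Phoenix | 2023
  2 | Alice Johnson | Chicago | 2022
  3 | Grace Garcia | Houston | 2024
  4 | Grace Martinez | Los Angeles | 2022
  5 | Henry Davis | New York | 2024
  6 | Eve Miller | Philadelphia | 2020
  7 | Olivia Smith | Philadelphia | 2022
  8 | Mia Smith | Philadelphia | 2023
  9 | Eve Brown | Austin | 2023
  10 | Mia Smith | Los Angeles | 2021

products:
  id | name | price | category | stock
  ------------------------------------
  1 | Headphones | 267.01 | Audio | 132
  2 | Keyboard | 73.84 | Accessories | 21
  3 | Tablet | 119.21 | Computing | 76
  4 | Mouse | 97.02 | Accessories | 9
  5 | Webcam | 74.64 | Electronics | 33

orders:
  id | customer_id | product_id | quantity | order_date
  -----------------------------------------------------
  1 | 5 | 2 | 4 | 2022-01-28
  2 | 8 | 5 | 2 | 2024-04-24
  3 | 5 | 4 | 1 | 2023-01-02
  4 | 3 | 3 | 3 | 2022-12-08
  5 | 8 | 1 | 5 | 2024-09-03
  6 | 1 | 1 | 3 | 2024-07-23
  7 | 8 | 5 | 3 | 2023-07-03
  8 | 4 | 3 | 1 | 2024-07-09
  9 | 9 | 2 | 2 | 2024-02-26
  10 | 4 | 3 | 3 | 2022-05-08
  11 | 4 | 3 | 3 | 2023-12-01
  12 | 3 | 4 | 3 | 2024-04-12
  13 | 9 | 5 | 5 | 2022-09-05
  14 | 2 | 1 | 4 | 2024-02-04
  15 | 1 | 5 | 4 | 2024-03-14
SELECT customer_id, COUNT(*) AS order_count FROM orders GROUP BY customer_id HAVING COUNT(*) >= 3

Execution result:
customer_id | order_count
4 | 3
8 | 3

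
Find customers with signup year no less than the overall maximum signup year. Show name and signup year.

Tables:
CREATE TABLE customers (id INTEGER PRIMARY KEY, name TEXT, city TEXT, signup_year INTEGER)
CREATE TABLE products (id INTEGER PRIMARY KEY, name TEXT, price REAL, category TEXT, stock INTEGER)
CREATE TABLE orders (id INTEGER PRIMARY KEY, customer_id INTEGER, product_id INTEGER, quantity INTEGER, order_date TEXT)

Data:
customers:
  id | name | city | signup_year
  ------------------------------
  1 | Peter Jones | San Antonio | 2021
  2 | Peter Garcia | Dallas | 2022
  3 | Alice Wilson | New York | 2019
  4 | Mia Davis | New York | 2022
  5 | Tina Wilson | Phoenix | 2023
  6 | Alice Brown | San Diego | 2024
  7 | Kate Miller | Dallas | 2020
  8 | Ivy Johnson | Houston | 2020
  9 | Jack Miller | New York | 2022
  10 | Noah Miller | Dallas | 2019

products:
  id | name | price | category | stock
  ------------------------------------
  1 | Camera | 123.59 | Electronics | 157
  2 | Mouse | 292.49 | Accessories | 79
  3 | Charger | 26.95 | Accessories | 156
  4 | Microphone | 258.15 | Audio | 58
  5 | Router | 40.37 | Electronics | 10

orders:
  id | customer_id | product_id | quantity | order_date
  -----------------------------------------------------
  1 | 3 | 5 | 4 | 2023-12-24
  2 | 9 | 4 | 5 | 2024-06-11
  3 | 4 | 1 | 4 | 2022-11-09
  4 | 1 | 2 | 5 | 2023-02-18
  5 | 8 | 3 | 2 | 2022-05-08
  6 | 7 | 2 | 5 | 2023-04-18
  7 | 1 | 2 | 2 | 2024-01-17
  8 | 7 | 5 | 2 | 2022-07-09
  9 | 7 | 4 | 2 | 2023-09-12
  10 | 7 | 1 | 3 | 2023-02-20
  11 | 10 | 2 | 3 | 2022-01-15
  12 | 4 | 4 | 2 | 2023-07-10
SELECT name, signup_year FROM customers WHERE signup_year >= (SELECT MAX(signup_year) FROM customers)

Execution result:
name | signup_year
Alice Brown | 2024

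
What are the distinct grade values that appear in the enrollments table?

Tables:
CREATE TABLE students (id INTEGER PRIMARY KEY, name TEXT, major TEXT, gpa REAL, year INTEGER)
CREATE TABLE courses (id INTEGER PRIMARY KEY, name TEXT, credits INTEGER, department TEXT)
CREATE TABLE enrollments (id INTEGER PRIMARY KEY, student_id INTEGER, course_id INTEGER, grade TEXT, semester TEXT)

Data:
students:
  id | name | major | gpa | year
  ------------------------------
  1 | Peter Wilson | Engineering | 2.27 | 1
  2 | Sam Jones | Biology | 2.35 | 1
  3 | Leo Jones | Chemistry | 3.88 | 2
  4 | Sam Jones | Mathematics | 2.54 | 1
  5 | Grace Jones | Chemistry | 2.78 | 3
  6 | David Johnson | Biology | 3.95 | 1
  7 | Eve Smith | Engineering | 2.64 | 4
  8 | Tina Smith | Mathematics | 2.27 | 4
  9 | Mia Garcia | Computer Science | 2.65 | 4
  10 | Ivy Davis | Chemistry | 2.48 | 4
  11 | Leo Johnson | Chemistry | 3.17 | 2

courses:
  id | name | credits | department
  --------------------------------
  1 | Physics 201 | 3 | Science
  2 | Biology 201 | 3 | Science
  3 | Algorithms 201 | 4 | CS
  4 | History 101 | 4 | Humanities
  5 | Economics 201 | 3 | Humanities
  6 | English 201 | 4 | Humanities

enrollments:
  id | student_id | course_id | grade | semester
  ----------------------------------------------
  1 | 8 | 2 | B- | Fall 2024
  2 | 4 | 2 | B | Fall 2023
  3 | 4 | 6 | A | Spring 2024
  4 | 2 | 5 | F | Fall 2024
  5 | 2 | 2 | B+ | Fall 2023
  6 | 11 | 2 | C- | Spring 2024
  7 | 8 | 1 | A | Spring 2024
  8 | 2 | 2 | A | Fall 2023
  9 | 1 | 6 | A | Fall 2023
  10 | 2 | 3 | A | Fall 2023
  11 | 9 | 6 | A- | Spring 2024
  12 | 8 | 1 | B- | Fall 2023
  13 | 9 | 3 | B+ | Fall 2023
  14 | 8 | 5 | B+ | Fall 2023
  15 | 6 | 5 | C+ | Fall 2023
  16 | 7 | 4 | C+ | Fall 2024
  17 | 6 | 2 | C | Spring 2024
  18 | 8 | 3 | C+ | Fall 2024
SELECT DISTINCT grade FROM enrollments

Execution result:
grade
B-
B
A
F
B+
C-
A-
C+
C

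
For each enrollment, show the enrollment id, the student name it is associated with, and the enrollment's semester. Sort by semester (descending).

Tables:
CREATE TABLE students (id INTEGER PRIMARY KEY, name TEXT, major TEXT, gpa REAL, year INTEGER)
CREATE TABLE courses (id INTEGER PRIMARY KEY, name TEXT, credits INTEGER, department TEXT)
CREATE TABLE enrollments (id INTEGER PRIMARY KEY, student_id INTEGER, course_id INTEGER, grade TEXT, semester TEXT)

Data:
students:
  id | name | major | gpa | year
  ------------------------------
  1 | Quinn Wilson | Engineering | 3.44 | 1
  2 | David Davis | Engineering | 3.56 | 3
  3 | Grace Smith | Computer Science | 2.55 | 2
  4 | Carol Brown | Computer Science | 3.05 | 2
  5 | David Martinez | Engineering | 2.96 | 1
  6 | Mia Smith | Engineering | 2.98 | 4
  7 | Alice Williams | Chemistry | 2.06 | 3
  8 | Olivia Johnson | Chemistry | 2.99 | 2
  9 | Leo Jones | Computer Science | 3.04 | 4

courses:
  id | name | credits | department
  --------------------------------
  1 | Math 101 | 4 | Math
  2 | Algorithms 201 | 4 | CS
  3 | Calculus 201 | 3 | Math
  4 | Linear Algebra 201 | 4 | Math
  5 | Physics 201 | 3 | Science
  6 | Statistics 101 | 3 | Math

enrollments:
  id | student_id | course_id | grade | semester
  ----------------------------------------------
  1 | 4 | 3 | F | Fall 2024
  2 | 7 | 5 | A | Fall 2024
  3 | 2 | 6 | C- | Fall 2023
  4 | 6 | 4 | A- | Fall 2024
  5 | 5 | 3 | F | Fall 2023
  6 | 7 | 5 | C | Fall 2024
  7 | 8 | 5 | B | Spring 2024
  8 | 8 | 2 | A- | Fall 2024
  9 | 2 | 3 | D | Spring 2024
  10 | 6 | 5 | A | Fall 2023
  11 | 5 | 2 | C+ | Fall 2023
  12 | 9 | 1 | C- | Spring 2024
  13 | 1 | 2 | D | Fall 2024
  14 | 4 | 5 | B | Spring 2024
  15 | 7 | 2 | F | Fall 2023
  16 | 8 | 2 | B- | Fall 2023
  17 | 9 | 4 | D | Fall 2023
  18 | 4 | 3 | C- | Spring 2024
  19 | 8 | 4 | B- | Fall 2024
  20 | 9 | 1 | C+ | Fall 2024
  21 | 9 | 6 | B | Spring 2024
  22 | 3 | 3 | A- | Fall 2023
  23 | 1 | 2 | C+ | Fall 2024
SELECT c.id, p.name AS student, c.semester FROM enrollments c JOIN students p ON c.student_id = p.id ORDER BY c.semester DESC

Execution result:
id | student | semester
7 | Olivia Johnson | Spring 2024
9 | David Davis | Spring 2024
12 | Leo Jones | Spring 2024
14 | Carol Brown | Spring 2024
18 | Carol Brown | Spring 2024
21 | Leo Jones | Spring 2024
1 | Carol Brown | Fall 2024
2 | Alice Williams | Fall 2024
4 | Mia Smith | Fall 2024
6 | Alice Williams | Fall 2024
8 | Olivia Johnson | Fall 2024
13 | Quinn Wilson | Fall 2024
19 | Olivia Johnson | Fall 2024
20 | Leo Jones | Fall 2024
23 | Quinn Wilson | Fall 2024
3 | David Davis | Fall 2023
5 | David Martinez | Fall 2023
10 | Mia Smith | Fall 2023
11 | David Martinez | Fall 2023
15 | Alice Williams | Fall 2023
16 | Olivia Johnson | Fall 2023
17 | Leo Jones | Fall 2023
22 | Grace Smith | Fall 2023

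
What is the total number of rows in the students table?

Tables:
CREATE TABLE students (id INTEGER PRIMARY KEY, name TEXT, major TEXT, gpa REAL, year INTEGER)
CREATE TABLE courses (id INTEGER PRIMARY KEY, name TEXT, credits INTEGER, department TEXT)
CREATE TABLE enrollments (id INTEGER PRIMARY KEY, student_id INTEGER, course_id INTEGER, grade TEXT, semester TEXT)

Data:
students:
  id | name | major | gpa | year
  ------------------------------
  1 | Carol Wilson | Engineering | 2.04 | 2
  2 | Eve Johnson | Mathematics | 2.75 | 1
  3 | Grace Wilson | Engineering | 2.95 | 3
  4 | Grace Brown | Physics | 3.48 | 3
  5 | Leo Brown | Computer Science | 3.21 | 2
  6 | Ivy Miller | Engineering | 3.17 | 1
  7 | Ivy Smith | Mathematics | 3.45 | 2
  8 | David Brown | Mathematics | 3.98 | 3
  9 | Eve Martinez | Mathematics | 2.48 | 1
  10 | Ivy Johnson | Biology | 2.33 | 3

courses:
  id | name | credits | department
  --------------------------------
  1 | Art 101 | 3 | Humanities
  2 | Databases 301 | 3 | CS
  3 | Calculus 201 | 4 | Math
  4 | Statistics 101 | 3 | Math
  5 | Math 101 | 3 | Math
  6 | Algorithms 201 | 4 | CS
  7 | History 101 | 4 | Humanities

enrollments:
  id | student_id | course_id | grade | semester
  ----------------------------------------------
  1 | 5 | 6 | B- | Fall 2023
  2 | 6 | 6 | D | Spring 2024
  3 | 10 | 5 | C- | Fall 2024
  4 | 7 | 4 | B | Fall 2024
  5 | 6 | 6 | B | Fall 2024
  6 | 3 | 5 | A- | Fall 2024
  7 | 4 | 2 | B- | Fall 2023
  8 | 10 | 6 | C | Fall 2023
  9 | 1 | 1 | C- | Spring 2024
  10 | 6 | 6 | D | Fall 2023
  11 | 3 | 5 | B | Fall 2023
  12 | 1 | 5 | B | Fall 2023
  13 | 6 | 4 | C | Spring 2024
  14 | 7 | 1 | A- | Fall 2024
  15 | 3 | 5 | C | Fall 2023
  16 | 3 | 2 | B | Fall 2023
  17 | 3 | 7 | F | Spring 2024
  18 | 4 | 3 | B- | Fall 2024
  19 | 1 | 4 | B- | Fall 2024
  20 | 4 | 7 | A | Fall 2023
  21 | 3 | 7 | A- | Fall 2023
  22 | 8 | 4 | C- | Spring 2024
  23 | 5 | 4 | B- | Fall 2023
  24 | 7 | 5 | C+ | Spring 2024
SELECT COUNT(*) FROM students

Execution result:
10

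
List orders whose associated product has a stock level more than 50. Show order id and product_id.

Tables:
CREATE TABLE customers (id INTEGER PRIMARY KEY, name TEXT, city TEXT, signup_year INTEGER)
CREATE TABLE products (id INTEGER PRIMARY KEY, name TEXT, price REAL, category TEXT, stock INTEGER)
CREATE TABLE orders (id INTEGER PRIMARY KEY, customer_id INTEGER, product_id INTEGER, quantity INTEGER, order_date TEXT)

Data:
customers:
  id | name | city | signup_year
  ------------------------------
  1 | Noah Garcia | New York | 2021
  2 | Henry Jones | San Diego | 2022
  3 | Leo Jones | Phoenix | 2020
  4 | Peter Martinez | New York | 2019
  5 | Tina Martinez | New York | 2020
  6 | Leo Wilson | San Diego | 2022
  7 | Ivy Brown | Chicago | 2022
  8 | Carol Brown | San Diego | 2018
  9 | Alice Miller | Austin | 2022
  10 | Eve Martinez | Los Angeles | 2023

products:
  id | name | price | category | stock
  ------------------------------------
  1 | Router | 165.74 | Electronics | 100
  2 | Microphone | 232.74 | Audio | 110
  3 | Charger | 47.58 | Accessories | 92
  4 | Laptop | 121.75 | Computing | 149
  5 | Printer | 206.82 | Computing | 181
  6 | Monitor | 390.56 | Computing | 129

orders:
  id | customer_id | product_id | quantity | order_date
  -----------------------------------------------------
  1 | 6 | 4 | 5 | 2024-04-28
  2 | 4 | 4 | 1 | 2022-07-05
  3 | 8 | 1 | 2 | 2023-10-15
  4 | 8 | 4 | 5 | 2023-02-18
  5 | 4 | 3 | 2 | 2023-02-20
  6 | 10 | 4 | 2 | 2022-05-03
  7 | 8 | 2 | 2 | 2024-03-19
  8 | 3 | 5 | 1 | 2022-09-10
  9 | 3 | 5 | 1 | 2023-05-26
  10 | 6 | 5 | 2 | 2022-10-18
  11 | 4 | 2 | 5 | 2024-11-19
SELECT id, product_id FROM orders WHERE product_id IN (SELECT id FROM products WHERE stock > 50)

Execution result:
id | product_id
1 | 4
2 | 4
3 | 1
4 | 4
5 | 3
6 | 4
7 | 2
8 | 5
9 | 5
10 | 5
11 | 2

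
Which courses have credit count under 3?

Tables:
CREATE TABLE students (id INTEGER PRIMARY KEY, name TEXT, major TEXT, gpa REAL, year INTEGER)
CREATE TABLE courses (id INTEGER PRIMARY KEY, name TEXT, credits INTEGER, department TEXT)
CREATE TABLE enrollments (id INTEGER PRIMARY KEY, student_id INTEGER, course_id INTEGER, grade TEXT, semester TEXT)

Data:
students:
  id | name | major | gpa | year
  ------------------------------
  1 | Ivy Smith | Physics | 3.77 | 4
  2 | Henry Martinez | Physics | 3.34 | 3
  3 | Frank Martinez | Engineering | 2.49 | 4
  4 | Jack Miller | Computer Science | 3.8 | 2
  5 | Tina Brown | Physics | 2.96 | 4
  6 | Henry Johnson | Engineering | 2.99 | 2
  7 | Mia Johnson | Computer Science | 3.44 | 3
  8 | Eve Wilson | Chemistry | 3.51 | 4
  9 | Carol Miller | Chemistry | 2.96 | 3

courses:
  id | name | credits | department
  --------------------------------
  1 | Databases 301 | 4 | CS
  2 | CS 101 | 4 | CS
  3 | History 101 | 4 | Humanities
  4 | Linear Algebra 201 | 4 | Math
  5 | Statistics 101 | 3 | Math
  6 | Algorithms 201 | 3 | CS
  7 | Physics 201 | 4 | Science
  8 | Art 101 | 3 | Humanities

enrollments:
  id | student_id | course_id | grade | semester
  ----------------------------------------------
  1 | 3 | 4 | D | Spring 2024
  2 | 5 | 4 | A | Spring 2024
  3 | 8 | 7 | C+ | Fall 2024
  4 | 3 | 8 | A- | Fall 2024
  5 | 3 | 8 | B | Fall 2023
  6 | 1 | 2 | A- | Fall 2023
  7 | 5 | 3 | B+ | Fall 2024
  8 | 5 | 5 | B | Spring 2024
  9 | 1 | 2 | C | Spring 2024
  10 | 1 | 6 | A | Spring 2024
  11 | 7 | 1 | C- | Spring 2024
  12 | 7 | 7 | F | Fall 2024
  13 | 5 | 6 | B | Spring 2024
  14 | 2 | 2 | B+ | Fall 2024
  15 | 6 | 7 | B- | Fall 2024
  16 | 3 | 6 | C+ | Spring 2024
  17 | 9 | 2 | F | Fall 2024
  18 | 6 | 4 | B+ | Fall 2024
SELECT name, credits FROM courses WHERE credits < 3

Execution result:
(no rows)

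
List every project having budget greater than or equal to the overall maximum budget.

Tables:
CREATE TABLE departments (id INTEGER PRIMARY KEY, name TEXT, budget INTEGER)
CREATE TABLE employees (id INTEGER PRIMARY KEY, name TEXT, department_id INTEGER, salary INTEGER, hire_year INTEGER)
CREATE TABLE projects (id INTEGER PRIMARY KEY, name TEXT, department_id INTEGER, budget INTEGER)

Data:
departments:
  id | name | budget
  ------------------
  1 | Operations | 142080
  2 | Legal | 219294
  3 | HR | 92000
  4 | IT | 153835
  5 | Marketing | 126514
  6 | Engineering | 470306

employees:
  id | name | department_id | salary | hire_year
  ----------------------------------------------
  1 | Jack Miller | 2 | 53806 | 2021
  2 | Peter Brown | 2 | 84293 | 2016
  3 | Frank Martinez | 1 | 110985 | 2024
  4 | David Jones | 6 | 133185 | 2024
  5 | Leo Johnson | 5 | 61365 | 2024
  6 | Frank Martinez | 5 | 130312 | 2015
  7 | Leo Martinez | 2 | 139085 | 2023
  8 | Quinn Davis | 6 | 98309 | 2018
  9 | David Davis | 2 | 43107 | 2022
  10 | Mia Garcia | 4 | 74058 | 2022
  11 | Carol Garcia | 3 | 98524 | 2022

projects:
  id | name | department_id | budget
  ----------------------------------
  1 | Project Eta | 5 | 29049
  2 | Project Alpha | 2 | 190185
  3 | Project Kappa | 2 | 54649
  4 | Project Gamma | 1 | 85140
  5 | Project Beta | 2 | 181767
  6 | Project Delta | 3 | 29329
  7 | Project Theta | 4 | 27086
SELECT name, budget FROM projects WHERE budget >= (SELECT MAX(budget) FROM projects)

Execution result:
name | budget
Project Alpha | 190185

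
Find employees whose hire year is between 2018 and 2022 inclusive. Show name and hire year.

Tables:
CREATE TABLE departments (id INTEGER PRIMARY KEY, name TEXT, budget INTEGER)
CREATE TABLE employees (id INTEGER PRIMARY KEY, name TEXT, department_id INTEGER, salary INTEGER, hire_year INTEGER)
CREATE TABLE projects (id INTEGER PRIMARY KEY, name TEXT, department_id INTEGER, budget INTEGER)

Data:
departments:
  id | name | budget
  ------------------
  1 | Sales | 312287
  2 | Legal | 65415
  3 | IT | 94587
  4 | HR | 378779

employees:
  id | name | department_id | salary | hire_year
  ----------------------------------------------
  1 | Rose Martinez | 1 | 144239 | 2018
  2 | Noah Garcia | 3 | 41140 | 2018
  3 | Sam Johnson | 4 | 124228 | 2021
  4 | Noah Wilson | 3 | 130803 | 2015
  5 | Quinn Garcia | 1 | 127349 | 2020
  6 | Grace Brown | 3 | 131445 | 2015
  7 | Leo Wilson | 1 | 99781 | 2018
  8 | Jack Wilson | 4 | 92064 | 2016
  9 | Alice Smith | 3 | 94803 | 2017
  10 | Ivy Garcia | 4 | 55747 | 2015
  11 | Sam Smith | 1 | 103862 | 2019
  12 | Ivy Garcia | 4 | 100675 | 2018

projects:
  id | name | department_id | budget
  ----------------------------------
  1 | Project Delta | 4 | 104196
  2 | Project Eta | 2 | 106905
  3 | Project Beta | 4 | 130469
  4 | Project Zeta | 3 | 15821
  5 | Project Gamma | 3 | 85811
SELECT name, hire_year FROM employees WHERE hire_year BETWEEN 2018 AND 2022

Execution result:
name | hire_year
Rose Martinez | 2018
Noah Garcia | 2018
Sam Johnson | 2021
Quinn Garcia | 2020
Leo Wilson | 2018
Sam Smith | 2019
Ivy Garcia | 2018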